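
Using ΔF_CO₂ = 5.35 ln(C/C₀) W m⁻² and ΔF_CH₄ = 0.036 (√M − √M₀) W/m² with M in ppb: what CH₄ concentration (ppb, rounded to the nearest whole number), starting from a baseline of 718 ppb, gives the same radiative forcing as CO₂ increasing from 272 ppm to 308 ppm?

M ≈ 2049 ppb

CO₂ forcing: 5.35 × ln(308/272) = 5.35 × 0.124298 = 0.66499 W/m².
Set 0.036(√M − √718) = 0.66499: √M = 0.66499/0.036 + √718 = 18.4719 + 26.7955 = 45.2674.
M = (45.2674)² = 2049.14 ppb.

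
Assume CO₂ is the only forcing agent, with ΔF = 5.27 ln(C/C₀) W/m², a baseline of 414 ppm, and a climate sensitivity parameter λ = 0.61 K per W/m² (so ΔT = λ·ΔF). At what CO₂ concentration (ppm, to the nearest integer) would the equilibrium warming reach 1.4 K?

C ≈ 640 ppm

Required forcing: ΔF = ΔT/λ = 1.4/0.61 = 2.2951 W/m².
Then ln(C/414) = ΔF/5.27 = 2.2951/5.27 = 0.43550.
So C = 414 × e^0.43550 = 414 × 1.54574 = 639.94 ppm.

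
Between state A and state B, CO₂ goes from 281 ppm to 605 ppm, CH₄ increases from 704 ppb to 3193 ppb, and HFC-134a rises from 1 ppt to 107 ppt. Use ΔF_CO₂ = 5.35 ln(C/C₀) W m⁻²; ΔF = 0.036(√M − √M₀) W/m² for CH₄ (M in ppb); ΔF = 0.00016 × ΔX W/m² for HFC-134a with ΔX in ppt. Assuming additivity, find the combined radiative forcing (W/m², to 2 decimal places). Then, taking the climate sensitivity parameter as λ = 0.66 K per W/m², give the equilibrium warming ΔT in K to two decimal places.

CO₂: 5.35 × ln(605/281) = 5.35 × ln(2.15302) = 5.35 × 0.76687 = 4.1028 W/m².
CH₄: 0.036 × (√3193 − √704) = 0.036 × (56.5066 − 26.5330) = 0.036 × 29.9736 = 1.0790 W/m².
HFC-134a: ΔF = 0.00016 × (107 − 1) = 0.00016 × 106 = 0.0170 W/m².
Total ΔF = 4.1028 + 1.0790 + 0.0170 = 5.1988 W/m².
ΔT = λ ΔF = 0.66 × 5.20 = 3.4320 K.

ΔF = 5.20 W/m²; ΔT = 3.43 K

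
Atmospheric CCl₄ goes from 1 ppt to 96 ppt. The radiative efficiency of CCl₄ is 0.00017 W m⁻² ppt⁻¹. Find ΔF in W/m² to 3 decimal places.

CCl₄: ΔF = 0.00017 × (96 − 1) = 0.00017 × 95 = 0.0162 W/m².

ΔF = 0.016 W/m²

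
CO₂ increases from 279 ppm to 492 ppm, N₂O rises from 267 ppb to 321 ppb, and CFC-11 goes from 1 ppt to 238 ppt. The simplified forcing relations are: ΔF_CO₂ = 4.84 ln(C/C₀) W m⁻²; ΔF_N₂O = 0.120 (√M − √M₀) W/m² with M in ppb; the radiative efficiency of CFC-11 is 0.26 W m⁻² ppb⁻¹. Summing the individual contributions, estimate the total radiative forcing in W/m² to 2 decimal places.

CO₂: 4.84 × ln(492/279) = 4.84 × ln(1.76344) = 4.84 × 0.56727 = 2.7456 W/m².
N₂O: 0.120 × (√321 − √267) = 0.120 × (17.9165 − 16.3401) = 0.120 × 1.5764 = 0.1892 W/m².
CFC-11: Δ = 238 − 1 = 237 ppt = 0.237 ppb; ΔF = 0.26 × 0.237 = 0.0616 W/m².
Total ΔF = 2.7456 + 0.1892 + 0.0616 = 2.9964 W/m².

ΔF = 3.00 W/m²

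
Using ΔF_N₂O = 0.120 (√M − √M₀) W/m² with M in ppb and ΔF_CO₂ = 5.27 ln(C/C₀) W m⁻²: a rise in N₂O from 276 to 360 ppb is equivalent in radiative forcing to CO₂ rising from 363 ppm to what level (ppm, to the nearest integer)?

N₂O forcing: 0.120 × (√360 − √276) = 0.120 × (18.9737 − 16.6132) = 0.120 × 2.3605 = 0.28326 W/m².
Set 5.27 ln(C/363) = 0.28326: ln(C/363) = 0.28326/5.27 = 0.05375, so C = 363 × e^0.05375 = 363 × 1.05522 = 383.04 ppm.

C ≈ 383 ppm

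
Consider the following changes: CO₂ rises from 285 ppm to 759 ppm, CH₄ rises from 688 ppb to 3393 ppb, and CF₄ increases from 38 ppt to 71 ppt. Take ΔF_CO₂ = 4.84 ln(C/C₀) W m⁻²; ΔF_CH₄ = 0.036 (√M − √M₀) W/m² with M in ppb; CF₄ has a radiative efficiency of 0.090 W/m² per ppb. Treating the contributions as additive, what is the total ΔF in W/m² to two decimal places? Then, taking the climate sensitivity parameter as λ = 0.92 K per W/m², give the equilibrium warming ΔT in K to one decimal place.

CO₂: 4.84 × ln(759/285) = 4.84 × ln(2.66316) = 4.84 × 0.97951 = 4.7408 W/m².
CH₄: 0.036 × (√3393 − √688) = 0.036 × (58.2495 − 26.2298) = 0.036 × 32.0197 = 1.1527 W/m².
CF₄: Δ = 71 − 38 = 33 ppt = 0.033 ppb; ΔF = 0.090 × 0.033 = 0.0030 W/m².
Total ΔF = 4.7408 + 1.1527 + 0.0030 = 5.8965 W/m².
ΔT = λ ΔF = 0.92 × 5.90 = 5.4280 K.

ΔF = 5.90 W/m²; ΔT = 5.4 K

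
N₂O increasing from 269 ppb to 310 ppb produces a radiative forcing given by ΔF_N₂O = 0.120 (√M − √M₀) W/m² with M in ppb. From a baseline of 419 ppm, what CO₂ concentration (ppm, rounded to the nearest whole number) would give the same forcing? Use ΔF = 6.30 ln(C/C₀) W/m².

C ≈ 429 ppm

N₂O forcing: 0.120 × (√310 − √269) = 0.120 × (17.6068 − 16.4012) = 0.120 × 1.2056 = 0.14467 W/m².
Set 6.30 ln(C/419) = 0.14467: ln(C/419) = 0.14467/6.30 = 0.02296, so C = 419 × e^0.02296 = 419 × 1.02323 = 428.73 ppm.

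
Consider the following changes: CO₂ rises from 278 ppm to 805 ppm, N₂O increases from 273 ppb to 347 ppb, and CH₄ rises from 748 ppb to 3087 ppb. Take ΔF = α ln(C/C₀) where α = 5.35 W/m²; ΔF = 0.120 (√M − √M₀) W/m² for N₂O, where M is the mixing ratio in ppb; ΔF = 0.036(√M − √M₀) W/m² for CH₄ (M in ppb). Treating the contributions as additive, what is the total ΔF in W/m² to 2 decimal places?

CO₂: 5.35 × ln(805/278) = 5.35 × ln(2.89568) = 5.35 × 1.06322 = 5.6882 W/m².
N₂O: 0.120 × (√347 − √273) = 0.120 × (18.6279 − 16.5227) = 0.120 × 2.1052 = 0.2526 W/m².
CH₄: 0.036 × (√3087 − √748) = 0.036 × (55.5608 − 27.3496) = 0.036 × 28.2112 = 1.0156 W/m².
Total ΔF = 5.6882 + 0.2526 + 1.0156 = 6.9564 W/m².

ΔF = 6.96 W/m²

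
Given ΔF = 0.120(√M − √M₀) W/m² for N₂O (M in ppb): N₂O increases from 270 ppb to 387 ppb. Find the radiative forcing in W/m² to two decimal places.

N₂O: 0.120 × (√387 − √270) = 0.120 × (19.6723 − 16.4317) = 0.120 × 3.2406 = 0.3889 W/m².

ΔF = 0.39 W/m²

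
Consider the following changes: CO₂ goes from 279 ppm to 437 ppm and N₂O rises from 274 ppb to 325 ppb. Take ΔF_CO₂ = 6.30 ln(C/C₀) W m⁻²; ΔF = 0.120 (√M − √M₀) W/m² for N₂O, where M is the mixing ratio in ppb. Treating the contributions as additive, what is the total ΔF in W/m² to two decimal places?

CO₂: 6.30 × ln(437/279) = 6.30 × ln(1.56631) = 6.30 × 0.44872 = 2.8269 W/m².
N₂O: 0.120 × (√325 − √274) = 0.120 × (18.0278 − 16.5529) = 0.120 × 1.4749 = 0.1770 W/m².
Total ΔF = 2.8269 + 0.1770 = 3.0039 W/m².

ΔF = 3.00 W/m²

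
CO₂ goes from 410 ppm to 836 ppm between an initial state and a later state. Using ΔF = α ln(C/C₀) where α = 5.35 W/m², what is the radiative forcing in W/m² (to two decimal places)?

CO₂: 5.35 × ln(836/410) = 5.35 × ln(2.03902) = 5.35 × 0.71247 = 3.8117 W/m².

ΔF = 3.81 W/m²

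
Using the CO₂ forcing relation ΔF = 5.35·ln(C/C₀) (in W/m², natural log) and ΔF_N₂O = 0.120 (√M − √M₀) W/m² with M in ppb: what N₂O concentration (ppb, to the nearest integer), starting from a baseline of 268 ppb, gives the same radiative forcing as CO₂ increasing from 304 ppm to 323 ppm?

M ≈ 364 ppb

CO₂ forcing: 5.35 × ln(323/304) = 5.35 × 0.060625 = 0.32434 W/m².
Set 0.120(√M − √268) = 0.32434: √M = 0.32434/0.120 + √268 = 2.7028 + 16.3707 = 19.0735.
M = (19.0735)² = 363.80 ppb.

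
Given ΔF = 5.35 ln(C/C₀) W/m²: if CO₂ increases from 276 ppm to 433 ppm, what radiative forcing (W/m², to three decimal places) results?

ΔF = 2.409 W/m²

CO₂ absorption bands are partially saturated, so forcing scales with the logarithm of the concentration ratio.
CO₂: 5.35 × ln(433/276) = 5.35 × ln(1.56884) = 5.35 × 0.45034 = 2.4093 W/m².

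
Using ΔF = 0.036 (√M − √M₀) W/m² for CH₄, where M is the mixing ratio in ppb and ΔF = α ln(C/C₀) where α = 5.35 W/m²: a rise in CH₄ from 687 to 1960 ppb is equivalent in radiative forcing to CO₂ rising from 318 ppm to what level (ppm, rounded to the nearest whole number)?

CH₄ forcing: 0.036 × (√1960 − √687) = 0.036 × (44.2719 − 26.2107) = 0.036 × 18.0612 = 0.65020 W/m².
Set 5.35 ln(C/318) = 0.65020: ln(C/318) = 0.65020/5.35 = 0.12153, so C = 318 × e^0.12153 = 318 × 1.12922 = 359.09 ppm.

C ≈ 359 ppm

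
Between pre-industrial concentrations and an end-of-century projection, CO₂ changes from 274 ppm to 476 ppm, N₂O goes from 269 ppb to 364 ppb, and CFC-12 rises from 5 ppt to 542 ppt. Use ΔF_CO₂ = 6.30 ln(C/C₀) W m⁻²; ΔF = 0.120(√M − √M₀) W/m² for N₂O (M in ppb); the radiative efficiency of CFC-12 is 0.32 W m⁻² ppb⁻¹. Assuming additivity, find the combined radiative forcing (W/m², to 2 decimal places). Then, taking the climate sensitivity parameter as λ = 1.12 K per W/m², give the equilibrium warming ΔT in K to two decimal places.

ΔF = 3.97 W/m²; ΔT = 4.45 K

CO₂: 6.30 × ln(476/274) = 6.30 × ln(1.73723) = 6.30 × 0.55229 = 3.4794 W/m².
N₂O: 0.120 × (√364 − √269) = 0.120 × (19.0788 − 16.4012) = 0.120 × 2.6776 = 0.3213 W/m².
CFC-12: Δ = 542 − 5 = 537 ppt = 0.537 ppb; ΔF = 0.32 × 0.537 = 0.1718 W/m².
Total ΔF = 3.4794 + 0.3213 + 0.1718 = 3.9725 W/m².
ΔT = λ ΔF = 1.12 × 3.97 = 4.4464 K.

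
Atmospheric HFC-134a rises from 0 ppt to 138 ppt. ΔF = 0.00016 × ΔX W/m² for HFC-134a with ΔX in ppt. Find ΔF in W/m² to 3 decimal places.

HFC-134a: ΔF = 0.00016 × (138 − 0) = 0.00016 × 138 = 0.0221 W/m².

ΔF = 0.022 W/m²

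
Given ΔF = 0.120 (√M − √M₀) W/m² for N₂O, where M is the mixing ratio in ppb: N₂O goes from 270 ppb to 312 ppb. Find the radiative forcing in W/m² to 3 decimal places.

N₂O: 0.120 × (√312 − √270) = 0.120 × (17.6635 − 16.4317) = 0.120 × 1.2318 = 0.1478 W/m².

ΔF = 0.148 W/m²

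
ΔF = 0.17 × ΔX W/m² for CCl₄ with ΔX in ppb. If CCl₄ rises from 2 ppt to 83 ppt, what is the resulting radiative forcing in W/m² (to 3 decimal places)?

ΔF = 0.014 W/m²

CCl₄: Δ = 83 − 2 = 81 ppt = 0.081 ppb; ΔF = 0.17 × 0.081 = 0.0138 W/m².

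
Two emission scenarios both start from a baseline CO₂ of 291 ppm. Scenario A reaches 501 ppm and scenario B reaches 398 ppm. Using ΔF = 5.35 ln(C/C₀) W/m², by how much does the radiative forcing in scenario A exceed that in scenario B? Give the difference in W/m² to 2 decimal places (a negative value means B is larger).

ΔF_A = 5.35 ln(501/291) = 5.35 × 0.54328 = 2.9065 W/m².
ΔF_B = 5.35 ln(398/291) = 5.35 × 0.31313 = 1.6752 W/m².
Difference: 2.9065 − 1.6752 = 1.2313 W/m².
(Equivalently, ΔF_A − ΔF_B = 5.35 ln(501/398) = 5.35 × 0.23015 = 1.2313 W/m².)

ΔF_A − ΔF_B = 1.23 W/m²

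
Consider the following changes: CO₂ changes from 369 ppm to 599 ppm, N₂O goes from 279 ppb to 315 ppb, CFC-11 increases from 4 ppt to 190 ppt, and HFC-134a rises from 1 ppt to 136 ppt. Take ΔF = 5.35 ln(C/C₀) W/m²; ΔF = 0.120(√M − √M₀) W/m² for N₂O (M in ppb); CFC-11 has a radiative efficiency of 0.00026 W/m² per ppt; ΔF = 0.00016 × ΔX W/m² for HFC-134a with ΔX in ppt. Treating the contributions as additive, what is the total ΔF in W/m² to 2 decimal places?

CO₂: 5.35 × ln(599/369) = 5.35 × ln(1.62331) = 5.35 × 0.48447 = 2.5919 W/m².
N₂O: 0.120 × (√315 − √279) = 0.120 × (17.7482 − 16.7033) = 0.120 × 1.0449 = 0.1254 W/m².
CFC-11: ΔF = 0.00026 × (190 − 4) = 0.00026 × 186 = 0.0484 W/m².
HFC-134a: ΔF = 0.00016 × (136 − 1) = 0.00016 × 135 = 0.0216 W/m².
Total ΔF = 2.5919 + 0.1254 + 0.0484 + 0.0216 = 2.7873 W/m².

ΔF = 2.79 W/m²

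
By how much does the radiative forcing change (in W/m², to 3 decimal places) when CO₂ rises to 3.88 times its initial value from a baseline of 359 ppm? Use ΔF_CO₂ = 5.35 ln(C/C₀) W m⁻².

Because the forcing depends only on the ratio C/C₀, the initial concentration does not enter.
ΔF = 5.35 × ln(3.88) = 5.35 × 1.35584 = 7.2537 W/m².

ΔF = 7.254 W/m²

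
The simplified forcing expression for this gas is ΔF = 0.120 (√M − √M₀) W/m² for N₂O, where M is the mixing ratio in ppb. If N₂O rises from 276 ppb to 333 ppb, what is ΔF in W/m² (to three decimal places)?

ΔF = 0.196 W/m²

N₂O: 0.120 × (√333 − √276) = 0.120 × (18.2483 − 16.6132) = 0.120 × 1.6351 = 0.1962 W/m².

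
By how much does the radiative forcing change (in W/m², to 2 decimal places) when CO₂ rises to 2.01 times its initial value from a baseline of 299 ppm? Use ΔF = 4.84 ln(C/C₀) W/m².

ΔF = 4.84 × ln(2.01) = 4.84 × 0.69813 = 3.3789 W/m².

ΔF = 3.38 W/m²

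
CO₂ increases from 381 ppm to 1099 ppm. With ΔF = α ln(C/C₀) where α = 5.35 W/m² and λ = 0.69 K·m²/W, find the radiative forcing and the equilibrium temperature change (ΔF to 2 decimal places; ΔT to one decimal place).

CO₂: 5.35 × ln(1099/381) = 5.35 × ln(2.88451) = 5.35 × 1.05936 = 5.6676 W/m².
ΔT = λ ΔF = 0.69 × 5.67 = 3.9123 K.

ΔF = 5.67 W/m²; ΔT = 3.9 K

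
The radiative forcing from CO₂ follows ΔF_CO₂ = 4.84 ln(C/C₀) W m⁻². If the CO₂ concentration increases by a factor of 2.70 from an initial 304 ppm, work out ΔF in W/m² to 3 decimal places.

ΔF = 4.84 × ln(2.70) = 4.84 × 0.99325 = 4.8073 W/m².

ΔF = 4.807 W/m²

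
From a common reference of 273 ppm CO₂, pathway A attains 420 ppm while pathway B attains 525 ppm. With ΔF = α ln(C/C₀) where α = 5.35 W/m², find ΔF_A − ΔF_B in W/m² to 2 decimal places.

ΔF_A − ΔF_B = -1.19 W/m²

ΔF_A = 5.35 ln(420/273) = 5.35 × 0.43078 = 2.3047 W/m².
ΔF_B = 5.35 ln(525/273) = 5.35 × 0.65393 = 3.4985 W/m².
Difference: 2.3047 − 3.4985 = -1.1938 W/m².
(Equivalently, ΔF_A − ΔF_B = 5.35 ln(420/525) = 5.35 × -0.22314 = -1.1938 W/m².)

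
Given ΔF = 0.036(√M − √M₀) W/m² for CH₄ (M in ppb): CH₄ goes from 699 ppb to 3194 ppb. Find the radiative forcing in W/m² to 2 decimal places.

CH₄: 0.036 × (√3194 − √699) = 0.036 × (56.5155 − 26.4386) = 0.036 × 30.0769 = 1.0828 W/m².

ΔF = 1.08 W/m²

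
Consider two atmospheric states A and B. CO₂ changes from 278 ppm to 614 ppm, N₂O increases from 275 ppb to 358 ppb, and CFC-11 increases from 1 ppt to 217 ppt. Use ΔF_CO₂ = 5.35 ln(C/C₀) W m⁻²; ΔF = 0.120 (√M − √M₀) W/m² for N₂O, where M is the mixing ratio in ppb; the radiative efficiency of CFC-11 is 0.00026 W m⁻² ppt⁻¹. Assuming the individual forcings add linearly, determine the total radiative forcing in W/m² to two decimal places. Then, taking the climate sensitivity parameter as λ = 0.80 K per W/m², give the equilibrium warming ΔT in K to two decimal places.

ΔF = 4.58 W/m²; ΔT = 3.66 K

CO₂: 5.35 × ln(614/278) = 5.35 × ln(2.20863) = 5.35 × 0.79237 = 4.2392 W/m².
N₂O: 0.120 × (√358 − √275) = 0.120 × (18.9209 − 16.5831) = 0.120 × 2.3378 = 0.2805 W/m².
CFC-11: ΔF = 0.00026 × (217 − 1) = 0.00026 × 216 = 0.0562 W/m².
Total ΔF = 4.2392 + 0.2805 + 0.0562 = 4.5759 W/m².
ΔT = λ ΔF = 0.80 × 4.58 = 3.6640 K.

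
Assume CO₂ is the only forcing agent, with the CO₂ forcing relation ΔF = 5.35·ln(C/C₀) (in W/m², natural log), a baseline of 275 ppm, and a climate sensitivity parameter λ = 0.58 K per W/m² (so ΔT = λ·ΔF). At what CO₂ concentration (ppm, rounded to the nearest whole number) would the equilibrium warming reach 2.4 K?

C ≈ 596 ppm

Required forcing: ΔF = ΔT/λ = 2.4/0.58 = 4.1379 W/m².
Then ln(C/275) = ΔF/5.35 = 4.1379/5.35 = 0.77344.
So C = 275 × e^0.77344 = 275 × 2.16721 = 595.98 ppm.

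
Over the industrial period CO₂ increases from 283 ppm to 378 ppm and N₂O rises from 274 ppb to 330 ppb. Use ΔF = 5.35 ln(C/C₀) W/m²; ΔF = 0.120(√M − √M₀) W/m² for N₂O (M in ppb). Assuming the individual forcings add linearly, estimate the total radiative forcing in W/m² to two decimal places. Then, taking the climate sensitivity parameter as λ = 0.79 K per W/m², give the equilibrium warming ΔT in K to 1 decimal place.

ΔF = 1.74 W/m²; ΔT = 1.4 K

CO₂: 5.35 × ln(378/283) = 5.35 × ln(1.33569) = 5.35 × 0.28945 = 1.5486 W/m².
N₂O: 0.120 × (√330 − √274) = 0.120 × (18.1659 − 16.5529) = 0.120 × 1.6130 = 0.1936 W/m².
Total ΔF = 1.5486 + 0.1936 = 1.7422 W/m².
ΔT = λ ΔF = 0.79 × 1.74 = 1.3746 K.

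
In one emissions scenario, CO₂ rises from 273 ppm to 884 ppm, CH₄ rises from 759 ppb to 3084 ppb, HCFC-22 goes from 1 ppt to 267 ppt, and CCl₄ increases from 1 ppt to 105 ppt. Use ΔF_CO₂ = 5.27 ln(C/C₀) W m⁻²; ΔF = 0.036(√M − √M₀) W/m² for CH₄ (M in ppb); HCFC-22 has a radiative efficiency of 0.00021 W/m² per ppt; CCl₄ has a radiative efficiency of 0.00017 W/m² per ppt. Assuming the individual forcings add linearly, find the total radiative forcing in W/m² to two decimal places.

CO₂: 5.27 × ln(884/273) = 5.27 × ln(3.23810) = 5.27 × 1.17499 = 6.1922 W/m².
CH₄: 0.036 × (√3084 − √759) = 0.036 × (55.5338 − 27.5500) = 0.036 × 27.9838 = 1.0074 W/m².
HCFC-22: ΔF = 0.00021 × (267 − 1) = 0.00021 × 266 = 0.0559 W/m².
CCl₄: ΔF = 0.00017 × (105 − 1) = 0.00017 × 104 = 0.0177 W/m².
Total ΔF = 6.1922 + 1.0074 + 0.0559 + 0.0177 = 7.2732 W/m².

ΔF = 7.27 W/m²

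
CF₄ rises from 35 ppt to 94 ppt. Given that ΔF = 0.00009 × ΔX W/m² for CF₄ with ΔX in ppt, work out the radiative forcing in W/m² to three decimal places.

ΔF = 0.005 W/m²

CF₄: ΔF = 0.00009 × (94 − 35) = 0.00009 × 59 = 0.0053 W/m².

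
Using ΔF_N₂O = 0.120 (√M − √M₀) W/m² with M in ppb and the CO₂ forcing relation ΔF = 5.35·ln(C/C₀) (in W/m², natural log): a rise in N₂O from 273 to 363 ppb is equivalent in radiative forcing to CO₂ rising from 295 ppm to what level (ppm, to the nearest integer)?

C ≈ 312 ppm

N₂O forcing: 0.120 × (√363 − √273) = 0.120 × (19.0526 − 16.5227) = 0.120 × 2.5299 = 0.30359 W/m².
Set 5.35 ln(C/295) = 0.30359: ln(C/295) = 0.30359/5.35 = 0.05675, so C = 295 × e^0.05675 = 295 × 1.05839 = 312.23 ppm.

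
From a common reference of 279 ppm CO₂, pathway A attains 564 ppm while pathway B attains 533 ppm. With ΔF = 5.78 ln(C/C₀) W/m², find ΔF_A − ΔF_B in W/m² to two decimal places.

ΔF_A = 5.78 ln(564/279) = 5.78 × 0.70384 = 4.0682 W/m².
ΔF_B = 5.78 ln(533/279) = 5.78 × 0.64731 = 3.7415 W/m².
Difference: 4.0682 − 3.7415 = 0.3267 W/m².

ΔF_A − ΔF_B = 0.33 W/m²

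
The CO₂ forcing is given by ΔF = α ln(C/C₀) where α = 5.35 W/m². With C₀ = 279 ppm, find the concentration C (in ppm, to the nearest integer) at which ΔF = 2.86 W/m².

Set 5.35 ln(C/279) = 2.86, so ln(C/279) = 2.86/5.35 = 0.53458.
Then C/279 = e^0.53458 = 1.70673, giving C = 279 × 1.70673 = 476.18 ppm.

C ≈ 476 ppm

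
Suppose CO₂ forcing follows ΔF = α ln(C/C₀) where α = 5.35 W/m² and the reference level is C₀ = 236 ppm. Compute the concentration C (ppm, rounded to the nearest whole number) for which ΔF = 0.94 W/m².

Set 5.35 ln(C/236) = 0.94, so ln(C/236) = 0.94/5.35 = 0.17570.
Then C/236 = e^0.17570 = 1.19208, giving C = 236 × 1.19208 = 281.33 ppm.

C ≈ 281 ppm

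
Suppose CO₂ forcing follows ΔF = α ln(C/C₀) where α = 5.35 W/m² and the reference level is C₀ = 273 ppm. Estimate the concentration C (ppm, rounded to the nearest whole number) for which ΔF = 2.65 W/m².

Set 5.35 ln(C/273) = 2.65, so ln(C/273) = 2.65/5.35 = 0.49533.
Then C/273 = e^0.49533 = 1.64104, giving C = 273 × 1.64104 = 448.00 ppm.

C ≈ 448 ppm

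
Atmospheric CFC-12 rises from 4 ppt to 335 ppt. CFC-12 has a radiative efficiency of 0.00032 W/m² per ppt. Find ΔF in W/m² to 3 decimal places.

ΔF = 0.106 W/m²

CFC-12: ΔF = 0.00032 × (335 − 4) = 0.00032 × 331 = 0.1059 W/m².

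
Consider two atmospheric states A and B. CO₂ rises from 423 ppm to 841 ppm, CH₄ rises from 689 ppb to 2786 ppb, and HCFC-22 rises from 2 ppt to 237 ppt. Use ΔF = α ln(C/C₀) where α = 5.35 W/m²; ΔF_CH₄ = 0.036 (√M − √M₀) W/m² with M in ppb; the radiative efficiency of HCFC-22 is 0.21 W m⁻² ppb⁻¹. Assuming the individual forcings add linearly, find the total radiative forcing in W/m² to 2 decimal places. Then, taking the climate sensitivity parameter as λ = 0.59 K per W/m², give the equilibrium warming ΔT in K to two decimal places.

CO₂: 5.35 × ln(841/423) = 5.35 × ln(1.98818) = 5.35 × 0.68722 = 3.6766 W/m².
CH₄: 0.036 × (√2786 − √689) = 0.036 × (52.7826 − 26.2488) = 0.036 × 26.5338 = 0.9552 W/m².
HCFC-22: Δ = 237 − 2 = 235 ppt = 0.235 ppb; ΔF = 0.21 × 0.235 = 0.0494 W/m².
Total ΔF = 3.6766 + 0.9552 + 0.0494 = 4.6812 W/m².
ΔT = λ ΔF = 0.59 × 4.68 = 2.7612 K.

ΔF = 4.68 W/m²; ΔT = 2.76 K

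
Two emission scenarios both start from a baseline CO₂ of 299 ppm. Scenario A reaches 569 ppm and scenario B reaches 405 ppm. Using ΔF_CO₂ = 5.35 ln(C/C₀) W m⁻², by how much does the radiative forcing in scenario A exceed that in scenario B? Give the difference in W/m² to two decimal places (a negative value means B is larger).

ΔF_A = 5.35 ln(569/299) = 5.35 × 0.64344 = 3.4424 W/m².
ΔF_B = 5.35 ln(405/299) = 5.35 × 0.30344 = 1.6234 W/m².
Difference: 3.4424 − 1.6234 = 1.8190 W/m².

ΔF_A − ΔF_B = 1.82 W/m²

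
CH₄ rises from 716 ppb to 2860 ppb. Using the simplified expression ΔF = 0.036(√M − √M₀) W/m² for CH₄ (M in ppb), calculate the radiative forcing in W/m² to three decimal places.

CH₄: 0.036 × (√2860 − √716) = 0.036 × (53.4790 − 26.7582) = 0.036 × 26.7208 = 0.9619 W/m².

ΔF = 0.962 W/m²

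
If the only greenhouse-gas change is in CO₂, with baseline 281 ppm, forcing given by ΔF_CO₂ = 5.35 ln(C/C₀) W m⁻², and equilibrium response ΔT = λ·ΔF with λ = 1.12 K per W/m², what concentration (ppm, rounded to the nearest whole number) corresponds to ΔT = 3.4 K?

C ≈ 496 ppm

Required forcing: ΔF = ΔT/λ = 3.4/1.12 = 3.0357 W/m².
Then ln(C/281) = ΔF/5.35 = 3.0357/5.35 = 0.56742.
So C = 281 × e^0.56742 = 281 × 1.76371 = 495.60 ppm.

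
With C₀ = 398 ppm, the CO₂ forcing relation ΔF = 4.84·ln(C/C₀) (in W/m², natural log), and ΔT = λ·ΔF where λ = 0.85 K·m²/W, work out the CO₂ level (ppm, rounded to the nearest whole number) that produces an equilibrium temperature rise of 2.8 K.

Required forcing: ΔF = ΔT/λ = 2.8/0.85 = 3.2941 W/m².
Then ln(C/398) = ΔF/4.84 = 3.2941/4.84 = 0.68060.
So C = 398 × e^0.68060 = 398 × 1.97506 = 786.07 ppm.

C ≈ 786 ppm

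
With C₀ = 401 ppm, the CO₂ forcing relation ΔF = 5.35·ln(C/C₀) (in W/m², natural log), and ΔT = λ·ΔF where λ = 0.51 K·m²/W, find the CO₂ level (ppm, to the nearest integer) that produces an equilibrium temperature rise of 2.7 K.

Required forcing: ΔF = ΔT/λ = 2.7/0.51 = 5.2941 W/m².
Then ln(C/401) = ΔF/5.35 = 5.2941/5.35 = 0.98955.
So C = 401 × e^0.98955 = 401 × 2.69002 = 1078.70 ppm.

C ≈ 1079 ppm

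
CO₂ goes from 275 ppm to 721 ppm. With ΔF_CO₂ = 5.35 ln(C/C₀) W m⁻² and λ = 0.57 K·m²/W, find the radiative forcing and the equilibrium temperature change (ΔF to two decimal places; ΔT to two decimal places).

ΔF = 5.16 W/m²; ΔT = 2.94 K

CO₂: 5.35 × ln(721/275) = 5.35 × ln(2.62182) = 5.35 × 0.96387 = 5.1567 W/m².
ΔT = λ ΔF = 0.57 × 5.16 = 2.9412 K.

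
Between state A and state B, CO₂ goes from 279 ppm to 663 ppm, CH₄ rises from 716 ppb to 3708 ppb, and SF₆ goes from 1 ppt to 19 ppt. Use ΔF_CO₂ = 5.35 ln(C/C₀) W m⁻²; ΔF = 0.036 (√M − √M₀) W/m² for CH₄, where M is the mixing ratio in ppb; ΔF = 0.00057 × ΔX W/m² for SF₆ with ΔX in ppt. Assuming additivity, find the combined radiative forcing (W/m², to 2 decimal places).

CO₂: 5.35 × ln(663/279) = 5.35 × ln(2.37634) = 5.35 × 0.86556 = 4.6307 W/m².
CH₄: 0.036 × (√3708 − √716) = 0.036 × (60.8933 − 26.7582) = 0.036 × 34.1351 = 1.2289 W/m².
SF₆: ΔF = 0.00057 × (19 − 1) = 0.00057 × 18 = 0.0103 W/m².
Total ΔF = 4.6307 + 1.2289 + 0.0103 = 5.8699 W/m².

ΔF = 5.87 W/m²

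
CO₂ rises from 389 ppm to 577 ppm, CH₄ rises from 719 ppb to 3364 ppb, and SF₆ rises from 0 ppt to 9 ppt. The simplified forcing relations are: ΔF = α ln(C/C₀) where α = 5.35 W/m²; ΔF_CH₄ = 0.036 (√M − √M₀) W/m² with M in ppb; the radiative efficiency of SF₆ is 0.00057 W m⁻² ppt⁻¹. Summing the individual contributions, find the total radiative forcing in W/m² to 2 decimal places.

ΔF = 3.24 W/m²

CO₂: 5.35 × ln(577/389) = 5.35 × ln(1.48329) = 5.35 × 0.39426 = 2.1093 W/m².
CH₄: 0.036 × (√3364 − √719) = 0.036 × (58.0000 − 26.8142) = 0.036 × 31.1858 = 1.1227 W/m².
SF₆: ΔF = 0.00057 × (9 − 0) = 0.00057 × 9 = 0.0051 W/m².
Total ΔF = 2.1093 + 1.1227 + 0.0051 = 3.2371 W/m².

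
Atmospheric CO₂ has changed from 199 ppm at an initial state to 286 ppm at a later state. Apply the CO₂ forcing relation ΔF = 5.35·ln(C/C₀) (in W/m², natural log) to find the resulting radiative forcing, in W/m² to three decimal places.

ΔF = 1.940 W/m²

CO₂ absorption bands are partially saturated, so forcing scales with the logarithm of the concentration ratio.
CO₂: 5.35 × ln(286/199) = 5.35 × ln(1.43719) = 5.35 × 0.36269 = 1.9404 W/m².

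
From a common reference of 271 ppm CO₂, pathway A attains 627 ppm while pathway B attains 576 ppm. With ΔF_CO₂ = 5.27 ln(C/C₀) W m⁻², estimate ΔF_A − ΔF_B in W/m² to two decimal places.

ΔF_A = 5.27 ln(627/271) = 5.27 × 0.83883 = 4.4206 W/m².
ΔF_B = 5.27 ln(576/271) = 5.27 × 0.75399 = 3.9735 W/m².
Difference: 4.4206 − 3.9735 = 0.4471 W/m².

ΔF_A − ΔF_B = 0.45 W/m²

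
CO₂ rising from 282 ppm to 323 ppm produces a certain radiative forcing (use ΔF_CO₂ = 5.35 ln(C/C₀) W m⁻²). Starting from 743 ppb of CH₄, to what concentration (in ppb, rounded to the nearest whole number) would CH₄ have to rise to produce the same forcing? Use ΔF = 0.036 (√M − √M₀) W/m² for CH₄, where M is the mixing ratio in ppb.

CO₂ forcing: 5.35 × ln(323/282) = 5.35 × 0.135745 = 0.72624 W/m².
Set 0.036(√M − √743) = 0.72624: √M = 0.72624/0.036 + √743 = 20.1733 + 27.2580 = 47.4313.
M = (47.4313)² = 2249.73 ppb.

M ≈ 2250 ppb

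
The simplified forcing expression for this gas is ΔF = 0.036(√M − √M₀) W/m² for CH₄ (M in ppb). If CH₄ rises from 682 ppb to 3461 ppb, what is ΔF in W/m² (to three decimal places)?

ΔF = 1.178 W/m²

CH₄: 0.036 × (√3461 − √682) = 0.036 × (58.8303 − 26.1151) = 0.036 × 32.7152 = 1.1777 W/m².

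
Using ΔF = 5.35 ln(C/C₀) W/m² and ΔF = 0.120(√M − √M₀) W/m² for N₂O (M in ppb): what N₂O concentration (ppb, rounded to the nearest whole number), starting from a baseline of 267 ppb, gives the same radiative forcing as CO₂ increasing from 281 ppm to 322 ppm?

M ≈ 502 ppb

CO₂ forcing: 5.35 × ln(322/281) = 5.35 × 0.136197 = 0.72865 W/m².
Set 0.120(√M − √267) = 0.72865: √M = 0.72865/0.120 + √267 = 6.0721 + 16.3401 = 22.4122.
M = (22.4122)² = 502.31 ppb.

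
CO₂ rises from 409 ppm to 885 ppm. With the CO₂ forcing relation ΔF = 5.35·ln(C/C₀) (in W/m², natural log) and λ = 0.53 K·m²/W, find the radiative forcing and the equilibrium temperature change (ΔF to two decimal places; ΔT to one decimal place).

CO₂: 5.35 × ln(885/409) = 5.35 × ln(2.16381) = 5.35 × 0.77187 = 4.1295 W/m².
ΔT = λ ΔF = 0.53 × 4.13 = 2.1889 K.

ΔF = 4.13 W/m²; ΔT = 2.2 K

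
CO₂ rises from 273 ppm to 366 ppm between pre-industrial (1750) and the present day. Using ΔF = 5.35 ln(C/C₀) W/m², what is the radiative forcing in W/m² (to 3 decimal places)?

CO₂ absorption bands are partially saturated, so forcing scales with the logarithm of the concentration ratio.
CO₂: 5.35 × ln(366/273) = 5.35 × ln(1.34066) = 5.35 × 0.29316 = 1.5684 W/m².

ΔF = 1.568 W/m²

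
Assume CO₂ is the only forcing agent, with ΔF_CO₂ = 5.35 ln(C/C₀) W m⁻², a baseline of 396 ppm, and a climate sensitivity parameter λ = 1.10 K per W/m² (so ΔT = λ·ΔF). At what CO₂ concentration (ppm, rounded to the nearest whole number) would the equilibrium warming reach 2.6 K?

Required forcing: ΔF = ΔT/λ = 2.6/1.10 = 2.3636 W/m².
Then ln(C/396) = ΔF/5.35 = 2.3636/5.35 = 0.44179.
So C = 396 × e^0.44179 = 396 × 1.55549 = 615.97 ppm.

C ≈ 616 ppm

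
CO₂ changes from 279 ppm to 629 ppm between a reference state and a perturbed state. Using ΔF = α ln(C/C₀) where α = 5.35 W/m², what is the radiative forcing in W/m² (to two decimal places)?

ΔF = 4.35 W/m²

CO₂: 5.35 × ln(629/279) = 5.35 × ln(2.25448) = 5.35 × 0.81292 = 4.3491 W/m².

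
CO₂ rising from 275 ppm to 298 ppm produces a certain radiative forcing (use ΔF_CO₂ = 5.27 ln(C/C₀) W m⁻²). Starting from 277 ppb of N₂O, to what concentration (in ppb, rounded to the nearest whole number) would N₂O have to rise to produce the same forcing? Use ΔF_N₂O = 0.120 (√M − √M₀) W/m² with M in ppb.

CO₂ forcing: 5.27 × ln(298/275) = 5.27 × 0.080322 = 0.42330 W/m².
Set 0.120(√M − √277) = 0.42330: √M = 0.42330/0.120 + √277 = 3.5275 + 16.6433 = 20.1708.
M = (20.1708)² = 406.86 ppb.

M ≈ 407 ppb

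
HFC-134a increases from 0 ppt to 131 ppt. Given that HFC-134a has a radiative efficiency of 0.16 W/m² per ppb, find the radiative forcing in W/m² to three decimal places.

HFC-134a: Δ = 131 − 0 = 131 ppt = 0.131 ppb; ΔF = 0.16 × 0.131 = 0.0210 W/m².

ΔF = 0.021 W/m²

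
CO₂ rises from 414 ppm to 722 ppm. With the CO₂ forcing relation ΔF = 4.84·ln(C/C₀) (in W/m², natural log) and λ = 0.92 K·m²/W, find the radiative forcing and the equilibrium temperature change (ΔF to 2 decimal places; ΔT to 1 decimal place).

ΔF = 2.69 W/m²; ΔT = 2.5 K

CO₂: 4.84 × ln(722/414) = 4.84 × ln(1.74396) = 4.84 × 0.55616 = 2.6918 W/m².
ΔT = λ ΔF = 0.92 × 2.69 = 2.4748 K.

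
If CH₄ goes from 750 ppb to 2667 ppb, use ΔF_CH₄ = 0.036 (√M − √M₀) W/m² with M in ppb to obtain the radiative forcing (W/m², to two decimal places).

CH₄: 0.036 × (√2667 − √750) = 0.036 × (51.6430 − 27.3861) = 0.036 × 24.2569 = 0.8732 W/m².

ΔF = 0.87 W/m²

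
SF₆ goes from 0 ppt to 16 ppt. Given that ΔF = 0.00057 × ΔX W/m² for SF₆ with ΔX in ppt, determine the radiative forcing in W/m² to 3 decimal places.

SF₆: ΔF = 0.00057 × (16 − 0) = 0.00057 × 16 = 0.0091 W/m².

ΔF = 0.009 W/m²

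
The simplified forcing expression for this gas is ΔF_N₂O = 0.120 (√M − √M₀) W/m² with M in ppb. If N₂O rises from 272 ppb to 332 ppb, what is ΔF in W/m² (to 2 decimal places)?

ΔF = 0.21 W/m²

N₂O: 0.120 × (√332 − √272) = 0.120 × (18.2209 − 16.4924) = 0.120 × 1.7285 = 0.2074 W/m².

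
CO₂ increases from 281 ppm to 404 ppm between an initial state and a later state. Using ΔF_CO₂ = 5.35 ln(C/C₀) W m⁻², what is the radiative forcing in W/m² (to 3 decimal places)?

ΔF = 1.942 W/m²

CO₂: 5.35 × ln(404/281) = 5.35 × ln(1.43772) = 5.35 × 0.36306 = 1.9424 W/m².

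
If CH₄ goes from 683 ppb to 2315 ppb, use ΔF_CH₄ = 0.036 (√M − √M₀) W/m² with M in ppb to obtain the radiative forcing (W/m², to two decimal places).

ΔF = 0.79 W/m²

CH₄: 0.036 × (√2315 − √683) = 0.036 × (48.1144 − 26.1343) = 0.036 × 21.9801 = 0.7913 W/m².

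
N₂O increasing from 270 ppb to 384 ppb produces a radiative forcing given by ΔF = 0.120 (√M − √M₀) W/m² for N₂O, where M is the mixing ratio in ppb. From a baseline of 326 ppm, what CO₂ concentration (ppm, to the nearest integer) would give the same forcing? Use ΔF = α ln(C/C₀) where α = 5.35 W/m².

N₂O forcing: 0.120 × (√384 − √270) = 0.120 × (19.5959 − 16.4317) = 0.120 × 3.1642 = 0.37970 W/m².
Set 5.35 ln(C/326) = 0.37970: ln(C/326) = 0.37970/5.35 = 0.07097, so C = 326 × e^0.07097 = 326 × 1.07355 = 349.98 ppm.

C ≈ 350 ppm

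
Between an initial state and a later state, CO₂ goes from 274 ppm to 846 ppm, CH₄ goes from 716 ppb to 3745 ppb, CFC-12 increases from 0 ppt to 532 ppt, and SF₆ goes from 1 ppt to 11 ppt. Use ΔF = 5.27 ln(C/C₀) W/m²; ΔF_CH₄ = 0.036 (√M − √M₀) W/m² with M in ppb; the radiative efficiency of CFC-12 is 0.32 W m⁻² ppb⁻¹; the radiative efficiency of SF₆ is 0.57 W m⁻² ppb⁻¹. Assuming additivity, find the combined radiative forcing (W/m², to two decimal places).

CO₂: 5.27 × ln(846/274) = 5.27 × ln(3.08759) = 5.27 × 1.12739 = 5.9413 W/m².
CH₄: 0.036 × (√3745 − √716) = 0.036 × (61.1964 − 26.7582) = 0.036 × 34.4382 = 1.2398 W/m².
CFC-12: Δ = 532 − 0 = 532 ppt = 0.532 ppb; ΔF = 0.32 × 0.532 = 0.1702 W/m².
SF₆: Δ = 11 − 1 = 10 ppt = 0.010 ppb; ΔF = 0.57 × 0.010 = 0.0057 W/m².
Total ΔF = 5.9413 + 1.2398 + 0.1702 + 0.0057 = 7.3570 W/m².

ΔF = 7.36 W/m²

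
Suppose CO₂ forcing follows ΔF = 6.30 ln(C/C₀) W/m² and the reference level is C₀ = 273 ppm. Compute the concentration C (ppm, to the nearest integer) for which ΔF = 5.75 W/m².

C ≈ 680 ppm

Set 6.30 ln(C/273) = 5.75, so ln(C/273) = 5.75/6.30 = 0.91270.
Then C/273 = e^0.91270 = 2.49104, giving C = 273 × 2.49104 = 680.05 ppm.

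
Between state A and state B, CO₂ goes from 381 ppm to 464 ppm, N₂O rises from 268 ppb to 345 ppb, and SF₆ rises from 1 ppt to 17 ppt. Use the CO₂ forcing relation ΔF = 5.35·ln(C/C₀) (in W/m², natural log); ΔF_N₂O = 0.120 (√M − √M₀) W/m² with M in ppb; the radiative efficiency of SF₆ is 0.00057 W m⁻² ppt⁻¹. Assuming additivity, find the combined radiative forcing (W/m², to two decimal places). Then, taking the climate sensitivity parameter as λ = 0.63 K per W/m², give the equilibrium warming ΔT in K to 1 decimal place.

ΔF = 1.33 W/m²; ΔT = 0.8 K

CO₂: 5.35 × ln(464/381) = 5.35 × ln(1.21785) = 5.35 × 0.19709 = 1.0544 W/m².
N₂O: 0.120 × (√345 − √268) = 0.120 × (18.5742 − 16.3707) = 0.120 × 2.2035 = 0.2644 W/m².
SF₆: ΔF = 0.00057 × (17 − 1) = 0.00057 × 16 = 0.0091 W/m².
Total ΔF = 1.0544 + 0.2644 + 0.0091 = 1.3279 W/m².
ΔT = λ ΔF = 0.63 × 1.33 = 0.8379 K.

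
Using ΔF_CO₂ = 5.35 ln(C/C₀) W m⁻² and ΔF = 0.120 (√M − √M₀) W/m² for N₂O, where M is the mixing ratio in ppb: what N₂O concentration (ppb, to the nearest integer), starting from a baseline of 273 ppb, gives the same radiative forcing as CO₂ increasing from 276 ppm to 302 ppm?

CO₂ forcing: 5.35 × ln(302/276) = 5.35 × 0.090026 = 0.48164 W/m².
Set 0.120(√M − √273) = 0.48164: √M = 0.48164/0.120 + √273 = 4.0137 + 16.5227 = 20.5364.
M = (20.5364)² = 421.74 ppb.

M ≈ 422 ppb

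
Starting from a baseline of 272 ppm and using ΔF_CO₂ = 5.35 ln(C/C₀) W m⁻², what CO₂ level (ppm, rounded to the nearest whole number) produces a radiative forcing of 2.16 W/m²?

C ≈ 407 ppm

Set 5.35 ln(C/272) = 2.16, so ln(C/272) = 2.16/5.35 = 0.40374.
Then C/272 = e^0.40374 = 1.49741, giving C = 272 × 1.49741 = 407.30 ppm.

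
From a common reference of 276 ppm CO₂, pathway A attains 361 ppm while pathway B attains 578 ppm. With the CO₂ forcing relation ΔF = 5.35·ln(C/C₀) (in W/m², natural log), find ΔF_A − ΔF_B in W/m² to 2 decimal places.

ΔF_A − ΔF_B = -2.52 W/m²

ΔF_A = 5.35 ln(361/276) = 5.35 × 0.26848 = 1.4364 W/m².
ΔF_B = 5.35 ln(578/276) = 5.35 × 0.73917 = 3.9546 W/m².
Difference: 1.4364 − 3.9546 = -2.5182 W/m².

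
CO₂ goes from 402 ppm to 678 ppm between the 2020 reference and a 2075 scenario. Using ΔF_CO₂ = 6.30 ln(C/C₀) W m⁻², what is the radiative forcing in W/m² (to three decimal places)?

ΔF = 3.293 W/m²

CO₂: 6.30 × ln(678/402) = 6.30 × ln(1.68657) = 6.30 × 0.52270 = 3.2930 W/m².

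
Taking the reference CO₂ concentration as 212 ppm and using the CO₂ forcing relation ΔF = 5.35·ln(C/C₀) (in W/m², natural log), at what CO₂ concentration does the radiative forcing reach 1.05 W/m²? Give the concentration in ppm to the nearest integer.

C ≈ 258 ppm

Set 5.35 ln(C/212) = 1.05, so ln(C/212) = 1.05/5.35 = 0.19626.
Then C/212 = e^0.19626 = 1.21684, giving C = 212 × 1.21684 = 257.97 ppm.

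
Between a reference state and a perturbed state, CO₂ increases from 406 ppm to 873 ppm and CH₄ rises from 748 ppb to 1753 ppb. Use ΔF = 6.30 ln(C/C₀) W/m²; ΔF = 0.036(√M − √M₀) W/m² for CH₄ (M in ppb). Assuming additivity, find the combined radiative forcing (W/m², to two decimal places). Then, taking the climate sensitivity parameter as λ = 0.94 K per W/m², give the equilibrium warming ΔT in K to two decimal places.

ΔF = 5.35 W/m²; ΔT = 5.03 K

CO₂: 6.30 × ln(873/406) = 6.30 × ln(2.15025) = 6.30 × 0.76558 = 4.8232 W/m².
CH₄: 0.036 × (√1753 − √748) = 0.036 × (41.8688 − 27.3496) = 0.036 × 14.5192 = 0.5227 W/m².
Total ΔF = 4.8232 + 0.5227 = 5.3459 W/m².
ΔT = λ ΔF = 0.94 × 5.35 = 5.0290 K.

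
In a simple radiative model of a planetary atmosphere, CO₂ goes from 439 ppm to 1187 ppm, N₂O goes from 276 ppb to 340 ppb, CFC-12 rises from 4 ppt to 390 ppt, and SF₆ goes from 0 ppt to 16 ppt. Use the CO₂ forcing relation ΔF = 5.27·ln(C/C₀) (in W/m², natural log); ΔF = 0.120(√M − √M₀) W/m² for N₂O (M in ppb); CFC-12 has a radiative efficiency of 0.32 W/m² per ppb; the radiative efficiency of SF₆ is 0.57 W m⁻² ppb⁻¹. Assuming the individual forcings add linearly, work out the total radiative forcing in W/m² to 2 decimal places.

CO₂: 5.27 × ln(1187/439) = 5.27 × ln(2.70387) = 5.27 × 0.99468 = 5.2420 W/m².
N₂O: 0.120 × (√340 − √276) = 0.120 × (18.4391 − 16.6132) = 0.120 × 1.8259 = 0.2191 W/m².
CFC-12: Δ = 390 − 4 = 386 ppt = 0.386 ppb; ΔF = 0.32 × 0.386 = 0.1235 W/m².
SF₆: Δ = 16 − 0 = 16 ppt = 0.016 ppb; ΔF = 0.57 × 0.016 = 0.0091 W/m².
Total ΔF = 5.2420 + 0.2191 + 0.1235 + 0.0091 = 5.5937 W/m².

ΔF = 5.59 W/m²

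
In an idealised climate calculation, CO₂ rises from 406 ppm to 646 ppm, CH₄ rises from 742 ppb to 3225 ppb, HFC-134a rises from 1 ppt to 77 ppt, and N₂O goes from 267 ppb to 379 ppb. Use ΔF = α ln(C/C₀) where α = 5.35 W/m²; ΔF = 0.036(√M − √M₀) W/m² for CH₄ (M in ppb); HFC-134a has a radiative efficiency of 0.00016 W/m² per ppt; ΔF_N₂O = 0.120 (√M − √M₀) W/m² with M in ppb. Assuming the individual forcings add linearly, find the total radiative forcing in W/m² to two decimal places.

ΔF = 3.94 W/m²

CO₂: 5.35 × ln(646/406) = 5.35 × ln(1.59113) = 5.35 × 0.46444 = 2.4848 W/m².
CH₄: 0.036 × (√3225 − √742) = 0.036 × (56.7891 − 27.2397) = 0.036 × 29.5494 = 1.0638 W/m².
HFC-134a: ΔF = 0.00016 × (77 − 1) = 0.00016 × 76 = 0.0122 W/m².
N₂O: 0.120 × (√379 − √267) = 0.120 × (19.4679 − 16.3401) = 0.120 × 3.1278 = 0.3753 W/m².
Total ΔF = 2.4848 + 1.0638 + 0.0122 + 0.3753 = 3.9361 W/m².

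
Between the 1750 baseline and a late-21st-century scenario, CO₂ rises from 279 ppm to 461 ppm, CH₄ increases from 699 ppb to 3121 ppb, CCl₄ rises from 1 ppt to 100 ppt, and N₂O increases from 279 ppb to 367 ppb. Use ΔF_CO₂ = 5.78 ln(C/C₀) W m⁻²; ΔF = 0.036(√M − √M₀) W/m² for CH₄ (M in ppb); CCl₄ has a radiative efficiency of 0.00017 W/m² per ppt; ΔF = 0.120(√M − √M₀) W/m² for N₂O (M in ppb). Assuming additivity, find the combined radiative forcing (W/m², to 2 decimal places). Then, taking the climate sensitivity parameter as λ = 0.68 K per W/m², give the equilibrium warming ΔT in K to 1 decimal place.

CO₂: 5.78 × ln(461/279) = 5.78 × ln(1.65233) = 5.78 × 0.50219 = 2.9027 W/m².
CH₄: 0.036 × (√3121 − √699) = 0.036 × (55.8659 − 26.4386) = 0.036 × 29.4273 = 1.0594 W/m².
CCl₄: ΔF = 0.00017 × (100 − 1) = 0.00017 × 99 = 0.0168 W/m².
N₂O: 0.120 × (√367 − √279) = 0.120 × (19.1572 − 16.7033) = 0.120 × 2.4539 = 0.2945 W/m².
Total ΔF = 2.9027 + 1.0594 + 0.0168 + 0.2945 = 4.2734 W/m².
ΔT = λ ΔF = 0.68 × 4.27 = 2.9036 K.

ΔF = 4.27 W/m²; ΔT = 2.9 K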